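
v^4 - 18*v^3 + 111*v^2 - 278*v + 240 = (v - 8)*(v - 5)*(v - 3)*(v - 2)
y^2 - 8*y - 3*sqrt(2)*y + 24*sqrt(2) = (y - 8)*(y - 3*sqrt(2))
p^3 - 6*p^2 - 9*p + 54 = (p - 6)*(p - 3)*(p + 3)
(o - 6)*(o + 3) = o^2 - 3*o - 18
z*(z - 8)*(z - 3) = z^3 - 11*z^2 + 24*z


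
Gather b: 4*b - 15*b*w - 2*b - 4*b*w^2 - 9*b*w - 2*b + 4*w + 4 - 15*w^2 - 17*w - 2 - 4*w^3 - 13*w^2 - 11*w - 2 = b*(-4*w^2 - 24*w) - 4*w^3 - 28*w^2 - 24*w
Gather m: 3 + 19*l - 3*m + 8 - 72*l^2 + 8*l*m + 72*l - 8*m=-72*l^2 + 91*l + m*(8*l - 11) + 11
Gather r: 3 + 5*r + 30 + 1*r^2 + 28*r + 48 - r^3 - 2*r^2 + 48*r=-r^3 - r^2 + 81*r + 81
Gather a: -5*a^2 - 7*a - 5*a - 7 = -5*a^2 - 12*a - 7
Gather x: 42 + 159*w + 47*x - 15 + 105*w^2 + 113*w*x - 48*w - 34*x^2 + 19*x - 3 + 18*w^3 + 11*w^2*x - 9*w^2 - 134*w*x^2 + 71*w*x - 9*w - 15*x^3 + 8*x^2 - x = 18*w^3 + 96*w^2 + 102*w - 15*x^3 + x^2*(-134*w - 26) + x*(11*w^2 + 184*w + 65) + 24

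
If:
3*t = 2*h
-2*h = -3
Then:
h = 3/2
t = 1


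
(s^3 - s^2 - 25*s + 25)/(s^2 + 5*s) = s - 6 + 5/s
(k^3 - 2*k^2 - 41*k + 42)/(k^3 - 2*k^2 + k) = (k^2 - k - 42)/(k*(k - 1))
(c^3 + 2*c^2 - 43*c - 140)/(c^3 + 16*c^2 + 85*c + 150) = (c^2 - 3*c - 28)/(c^2 + 11*c + 30)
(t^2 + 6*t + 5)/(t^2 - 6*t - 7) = (t + 5)/(t - 7)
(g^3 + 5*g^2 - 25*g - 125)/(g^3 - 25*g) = (g + 5)/g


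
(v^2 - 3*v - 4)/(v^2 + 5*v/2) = 2*(v^2 - 3*v - 4)/(v*(2*v + 5))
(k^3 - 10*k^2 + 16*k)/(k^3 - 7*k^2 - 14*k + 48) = k/(k + 3)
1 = 1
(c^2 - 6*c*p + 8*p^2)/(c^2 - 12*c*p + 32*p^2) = (-c + 2*p)/(-c + 8*p)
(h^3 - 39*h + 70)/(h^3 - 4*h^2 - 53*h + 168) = (h^2 - 7*h + 10)/(h^2 - 11*h + 24)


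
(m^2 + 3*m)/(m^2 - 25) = m*(m + 3)/(m^2 - 25)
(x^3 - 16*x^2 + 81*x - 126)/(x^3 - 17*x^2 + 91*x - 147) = (x - 6)/(x - 7)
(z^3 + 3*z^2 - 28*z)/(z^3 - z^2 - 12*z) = (z + 7)/(z + 3)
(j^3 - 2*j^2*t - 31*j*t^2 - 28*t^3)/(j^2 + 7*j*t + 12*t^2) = (j^2 - 6*j*t - 7*t^2)/(j + 3*t)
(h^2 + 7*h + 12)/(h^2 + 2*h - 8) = (h + 3)/(h - 2)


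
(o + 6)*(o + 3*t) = o^2 + 3*o*t + 6*o + 18*t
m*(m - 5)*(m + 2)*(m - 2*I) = m^4 - 3*m^3 - 2*I*m^3 - 10*m^2 + 6*I*m^2 + 20*I*m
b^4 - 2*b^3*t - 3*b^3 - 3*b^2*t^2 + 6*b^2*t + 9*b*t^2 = b*(b - 3)*(b - 3*t)*(b + t)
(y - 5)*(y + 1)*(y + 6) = y^3 + 2*y^2 - 29*y - 30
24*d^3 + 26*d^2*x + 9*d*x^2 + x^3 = (2*d + x)*(3*d + x)*(4*d + x)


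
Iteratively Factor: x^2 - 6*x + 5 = (x - 5)*(x - 1)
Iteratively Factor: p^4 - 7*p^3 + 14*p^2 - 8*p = (p - 4)*(p^3 - 3*p^2 + 2*p) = (p - 4)*(p - 1)*(p^2 - 2*p) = p*(p - 4)*(p - 1)*(p - 2)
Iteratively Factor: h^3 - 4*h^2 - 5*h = (h - 5)*(h^2 + h) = (h - 5)*(h + 1)*(h)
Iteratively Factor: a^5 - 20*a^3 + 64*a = (a - 4)*(a^4 + 4*a^3 - 4*a^2 - 16*a) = (a - 4)*(a + 4)*(a^3 - 4*a) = (a - 4)*(a + 2)*(a + 4)*(a^2 - 2*a) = (a - 4)*(a - 2)*(a + 2)*(a + 4)*(a)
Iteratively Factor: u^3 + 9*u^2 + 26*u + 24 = (u + 2)*(u^2 + 7*u + 12) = (u + 2)*(u + 3)*(u + 4)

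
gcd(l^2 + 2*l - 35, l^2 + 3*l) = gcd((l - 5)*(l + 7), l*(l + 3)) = 1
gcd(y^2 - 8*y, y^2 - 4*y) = y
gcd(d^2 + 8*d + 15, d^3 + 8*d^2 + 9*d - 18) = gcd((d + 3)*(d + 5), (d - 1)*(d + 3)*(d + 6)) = d + 3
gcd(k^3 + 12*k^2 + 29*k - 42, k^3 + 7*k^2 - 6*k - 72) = k + 6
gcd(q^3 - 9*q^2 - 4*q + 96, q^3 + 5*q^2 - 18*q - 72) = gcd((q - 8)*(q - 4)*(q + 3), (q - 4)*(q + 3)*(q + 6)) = q^2 - q - 12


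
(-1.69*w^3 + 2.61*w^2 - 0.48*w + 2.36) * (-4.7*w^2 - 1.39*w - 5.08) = 7.943*w^5 - 9.9179*w^4 + 7.2133*w^3 - 23.6836*w^2 - 0.842*w - 11.9888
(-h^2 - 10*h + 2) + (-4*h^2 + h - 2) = -5*h^2 - 9*h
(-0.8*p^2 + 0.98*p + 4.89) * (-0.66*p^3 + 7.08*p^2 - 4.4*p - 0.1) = 0.528*p^5 - 6.3108*p^4 + 7.231*p^3 + 30.3892*p^2 - 21.614*p - 0.489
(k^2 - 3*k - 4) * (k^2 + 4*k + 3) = k^4 + k^3 - 13*k^2 - 25*k - 12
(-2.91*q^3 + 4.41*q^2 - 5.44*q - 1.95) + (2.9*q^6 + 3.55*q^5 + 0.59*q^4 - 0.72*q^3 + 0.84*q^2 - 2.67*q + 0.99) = 2.9*q^6 + 3.55*q^5 + 0.59*q^4 - 3.63*q^3 + 5.25*q^2 - 8.11*q - 0.96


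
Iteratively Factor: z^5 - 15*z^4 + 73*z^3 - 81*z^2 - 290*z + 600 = (z - 3)*(z^4 - 12*z^3 + 37*z^2 + 30*z - 200) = (z - 4)*(z - 3)*(z^3 - 8*z^2 + 5*z + 50) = (z - 5)*(z - 4)*(z - 3)*(z^2 - 3*z - 10) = (z - 5)^2*(z - 4)*(z - 3)*(z + 2)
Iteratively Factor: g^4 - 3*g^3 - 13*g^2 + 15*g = (g + 3)*(g^3 - 6*g^2 + 5*g) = (g - 5)*(g + 3)*(g^2 - g) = g*(g - 5)*(g + 3)*(g - 1)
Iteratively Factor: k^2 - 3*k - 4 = (k + 1)*(k - 4)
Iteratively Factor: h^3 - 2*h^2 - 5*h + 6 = (h + 2)*(h^2 - 4*h + 3) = (h - 1)*(h + 2)*(h - 3)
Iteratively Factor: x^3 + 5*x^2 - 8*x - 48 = (x + 4)*(x^2 + x - 12) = (x - 3)*(x + 4)*(x + 4)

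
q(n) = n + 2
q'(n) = 1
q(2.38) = 4.38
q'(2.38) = 1.00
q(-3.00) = -1.00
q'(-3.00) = 1.00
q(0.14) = 2.14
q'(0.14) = 1.00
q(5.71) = 7.71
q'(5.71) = 1.00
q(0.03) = 2.03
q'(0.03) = 1.00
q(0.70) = 2.70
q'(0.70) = 1.00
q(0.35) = 2.35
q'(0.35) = 1.00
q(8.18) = 10.18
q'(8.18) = 1.00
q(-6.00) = -4.00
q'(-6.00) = 1.00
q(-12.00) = -10.00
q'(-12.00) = 1.00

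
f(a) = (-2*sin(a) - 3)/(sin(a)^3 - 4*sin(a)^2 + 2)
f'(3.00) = 1.97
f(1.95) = 7.47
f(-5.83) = -2.94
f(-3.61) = -3.06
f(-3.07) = -1.44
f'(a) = (-3*sin(a)^2*cos(a) + 8*sin(a)*cos(a))*(-2*sin(a) - 3)/(sin(a)^3 - 4*sin(a)^2 + 2)^2 - 2*cos(a)/(sin(a)^3 - 4*sin(a)^2 + 2)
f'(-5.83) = -7.25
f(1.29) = 6.11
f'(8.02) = 4.35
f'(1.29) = -9.64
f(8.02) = 5.34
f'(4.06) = -7.87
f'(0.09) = -1.58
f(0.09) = -1.62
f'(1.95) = 19.46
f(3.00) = -1.71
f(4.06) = 1.37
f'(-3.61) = 7.81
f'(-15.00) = -7393.06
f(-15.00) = -50.71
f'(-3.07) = 0.58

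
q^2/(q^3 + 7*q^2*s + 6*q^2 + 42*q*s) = q/(q^2 + 7*q*s + 6*q + 42*s)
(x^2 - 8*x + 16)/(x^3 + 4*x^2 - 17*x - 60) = (x - 4)/(x^2 + 8*x + 15)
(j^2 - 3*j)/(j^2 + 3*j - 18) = j/(j + 6)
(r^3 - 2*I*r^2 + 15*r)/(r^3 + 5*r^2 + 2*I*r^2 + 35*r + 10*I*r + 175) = r*(r + 3*I)/(r^2 + r*(5 + 7*I) + 35*I)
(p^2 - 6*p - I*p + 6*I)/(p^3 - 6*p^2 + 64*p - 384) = (p - I)/(p^2 + 64)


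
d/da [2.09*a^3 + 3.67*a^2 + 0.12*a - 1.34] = 6.27*a^2 + 7.34*a + 0.12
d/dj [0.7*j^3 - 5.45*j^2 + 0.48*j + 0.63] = 2.1*j^2 - 10.9*j + 0.48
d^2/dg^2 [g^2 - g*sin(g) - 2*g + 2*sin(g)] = g*sin(g) - 2*sqrt(2)*sin(g + pi/4) + 2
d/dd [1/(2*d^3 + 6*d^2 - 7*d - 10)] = (-6*d^2 - 12*d + 7)/(2*d^3 + 6*d^2 - 7*d - 10)^2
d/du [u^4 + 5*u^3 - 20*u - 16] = 4*u^3 + 15*u^2 - 20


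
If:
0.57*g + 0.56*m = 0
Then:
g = -0.982456140350877*m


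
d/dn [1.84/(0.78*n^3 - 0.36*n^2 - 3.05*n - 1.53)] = (-4.3056*n^2 + 1.3248*n + 5.612)/(-0.78*n^3 + 0.36*n^2 + 3.05*n + 1.53)^2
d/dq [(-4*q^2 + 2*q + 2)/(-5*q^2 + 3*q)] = 2*(-q^2 + 10*q - 3)/(q^2*(25*q^2 - 30*q + 9))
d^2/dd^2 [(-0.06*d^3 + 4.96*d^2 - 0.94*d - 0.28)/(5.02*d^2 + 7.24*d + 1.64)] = (-3.5527136788005e-15*d^5 + 2.27373675443232e-13*d^4 - 413.219344*d^3 - 291.619296*d^2 - 15.594528*d + 24.259712)/(126.506008*d^6 + 547.352688*d^5 + 913.395024*d^4 + 737.136256*d^3 + 298.399968*d^2 + 58.418112*d + 4.410944)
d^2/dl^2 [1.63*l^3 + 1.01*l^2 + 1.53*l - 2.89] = 9.78*l + 2.02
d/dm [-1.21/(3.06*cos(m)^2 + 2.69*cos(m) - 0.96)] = -(7.4052*cos(m) + 3.2549)*sin(m)/(3.06*cos(m)^2 + 2.69*cos(m) - 0.96)^2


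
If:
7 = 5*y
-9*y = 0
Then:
No Solution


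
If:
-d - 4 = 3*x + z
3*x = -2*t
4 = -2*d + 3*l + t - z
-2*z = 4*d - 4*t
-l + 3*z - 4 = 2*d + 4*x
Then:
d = 4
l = 212/75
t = 112/25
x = -224/75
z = 24/25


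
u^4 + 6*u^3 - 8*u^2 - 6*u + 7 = (u - 1)^2*(u + 1)*(u + 7)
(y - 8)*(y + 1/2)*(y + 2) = y^3 - 11*y^2/2 - 19*y - 8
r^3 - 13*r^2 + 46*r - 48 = (r - 8)*(r - 3)*(r - 2)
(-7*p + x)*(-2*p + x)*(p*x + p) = 14*p^3*x + 14*p^3 - 9*p^2*x^2 - 9*p^2*x + p*x^3 + p*x^2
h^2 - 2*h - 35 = (h - 7)*(h + 5)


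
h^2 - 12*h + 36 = (h - 6)^2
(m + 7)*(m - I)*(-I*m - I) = -I*m^3 - m^2 - 8*I*m^2 - 8*m - 7*I*m - 7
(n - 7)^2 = n^2 - 14*n + 49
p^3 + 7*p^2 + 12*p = p*(p + 3)*(p + 4)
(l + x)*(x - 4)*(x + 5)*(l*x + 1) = l^2*x^3 + l^2*x^2 - 20*l^2*x + l*x^4 + l*x^3 - 19*l*x^2 + l*x - 20*l + x^3 + x^2 - 20*x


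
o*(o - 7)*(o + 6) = o^3 - o^2 - 42*o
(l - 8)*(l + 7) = l^2 - l - 56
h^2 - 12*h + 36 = (h - 6)^2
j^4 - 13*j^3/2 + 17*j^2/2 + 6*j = j*(j - 4)*(j - 3)*(j + 1/2)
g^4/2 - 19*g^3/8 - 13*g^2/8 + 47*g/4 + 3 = (g/2 + 1)*(g - 4)*(g - 3)*(g + 1/4)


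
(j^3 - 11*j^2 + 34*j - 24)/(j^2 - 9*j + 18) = (j^2 - 5*j + 4)/(j - 3)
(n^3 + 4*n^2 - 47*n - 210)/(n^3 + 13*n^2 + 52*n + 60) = (n - 7)/(n + 2)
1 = 1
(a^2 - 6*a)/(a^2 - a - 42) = a*(6 - a)/(-a^2 + a + 42)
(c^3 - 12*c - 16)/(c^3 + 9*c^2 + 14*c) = (c^2 - 2*c - 8)/(c*(c + 7))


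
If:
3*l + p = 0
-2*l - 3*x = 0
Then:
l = -3*x/2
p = 9*x/2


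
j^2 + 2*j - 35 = (j - 5)*(j + 7)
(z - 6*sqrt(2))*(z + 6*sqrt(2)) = z^2 - 72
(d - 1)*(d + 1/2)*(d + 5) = d^3 + 9*d^2/2 - 3*d - 5/2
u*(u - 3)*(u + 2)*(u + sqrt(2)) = u^4 - u^3 + sqrt(2)*u^3 - 6*u^2 - sqrt(2)*u^2 - 6*sqrt(2)*u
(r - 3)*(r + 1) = r^2 - 2*r - 3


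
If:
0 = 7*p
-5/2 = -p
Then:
No Solution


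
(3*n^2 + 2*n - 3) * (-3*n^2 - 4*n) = -9*n^4 - 18*n^3 + n^2 + 12*n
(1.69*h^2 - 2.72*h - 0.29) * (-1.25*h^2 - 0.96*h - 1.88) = -2.1125*h^4 + 1.7776*h^3 - 0.2035*h^2 + 5.392*h + 0.5452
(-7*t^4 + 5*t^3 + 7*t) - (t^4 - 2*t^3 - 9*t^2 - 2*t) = -8*t^4 + 7*t^3 + 9*t^2 + 9*t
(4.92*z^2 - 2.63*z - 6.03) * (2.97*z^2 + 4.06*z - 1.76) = 14.6124*z^4 + 12.1641*z^3 - 37.2461*z^2 - 19.853*z + 10.6128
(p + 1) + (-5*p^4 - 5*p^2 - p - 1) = -5*p^4 - 5*p^2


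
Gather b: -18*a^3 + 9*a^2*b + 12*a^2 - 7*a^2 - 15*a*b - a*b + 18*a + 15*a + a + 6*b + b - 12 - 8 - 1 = -18*a^3 + 5*a^2 + 34*a + b*(9*a^2 - 16*a + 7) - 21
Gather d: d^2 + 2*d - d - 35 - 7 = d^2 + d - 42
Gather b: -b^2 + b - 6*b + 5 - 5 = -b^2 - 5*b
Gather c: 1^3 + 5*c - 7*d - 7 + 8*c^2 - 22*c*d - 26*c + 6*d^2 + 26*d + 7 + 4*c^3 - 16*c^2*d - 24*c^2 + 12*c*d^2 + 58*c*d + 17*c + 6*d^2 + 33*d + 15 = 4*c^3 + c^2*(-16*d - 16) + c*(12*d^2 + 36*d - 4) + 12*d^2 + 52*d + 16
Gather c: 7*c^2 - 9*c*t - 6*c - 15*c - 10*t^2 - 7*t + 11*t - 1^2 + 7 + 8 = 7*c^2 + c*(-9*t - 21) - 10*t^2 + 4*t + 14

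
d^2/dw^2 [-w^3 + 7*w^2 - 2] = 14 - 6*w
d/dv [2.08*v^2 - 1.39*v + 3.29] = 4.16*v - 1.39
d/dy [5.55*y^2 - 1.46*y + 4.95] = 11.1*y - 1.46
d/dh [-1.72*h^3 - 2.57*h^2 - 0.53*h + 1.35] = -5.16*h^2 - 5.14*h - 0.53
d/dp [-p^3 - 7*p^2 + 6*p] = -3*p^2 - 14*p + 6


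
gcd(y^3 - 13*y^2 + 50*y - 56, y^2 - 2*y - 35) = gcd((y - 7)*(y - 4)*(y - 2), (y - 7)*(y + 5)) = y - 7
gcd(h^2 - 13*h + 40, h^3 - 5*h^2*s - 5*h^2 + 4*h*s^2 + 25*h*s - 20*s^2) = h - 5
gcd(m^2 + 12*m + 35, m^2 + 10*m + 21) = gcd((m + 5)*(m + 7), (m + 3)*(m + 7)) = m + 7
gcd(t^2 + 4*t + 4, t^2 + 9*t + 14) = t + 2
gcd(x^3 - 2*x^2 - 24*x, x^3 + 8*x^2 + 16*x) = x^2 + 4*x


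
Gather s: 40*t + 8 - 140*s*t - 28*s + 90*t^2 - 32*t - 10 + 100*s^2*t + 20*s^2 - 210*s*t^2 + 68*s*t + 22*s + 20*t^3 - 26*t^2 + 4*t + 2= s^2*(100*t + 20) + s*(-210*t^2 - 72*t - 6) + 20*t^3 + 64*t^2 + 12*t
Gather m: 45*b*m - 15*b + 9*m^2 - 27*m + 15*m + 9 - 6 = -15*b + 9*m^2 + m*(45*b - 12) + 3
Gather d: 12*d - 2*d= 10*d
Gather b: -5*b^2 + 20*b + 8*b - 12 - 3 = -5*b^2 + 28*b - 15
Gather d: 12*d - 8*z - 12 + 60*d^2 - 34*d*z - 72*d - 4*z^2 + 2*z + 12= 60*d^2 + d*(-34*z - 60) - 4*z^2 - 6*z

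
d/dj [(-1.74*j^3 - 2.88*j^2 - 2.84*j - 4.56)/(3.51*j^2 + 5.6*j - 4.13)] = (-6.1074*j^4 - 19.488*j^3 + 15.399*j^2 + 55.8*j + 37.2652)/(12.3201*j^4 + 39.312*j^3 + 2.3674*j^2 - 46.256*j + 17.0569)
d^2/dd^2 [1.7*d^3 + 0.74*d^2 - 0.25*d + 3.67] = 10.2*d + 1.48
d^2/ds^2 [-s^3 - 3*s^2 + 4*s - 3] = -6*s - 6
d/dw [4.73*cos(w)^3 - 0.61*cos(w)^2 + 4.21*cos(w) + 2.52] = (-14.19*cos(w)^2 + 1.22*cos(w) - 4.21)*sin(w)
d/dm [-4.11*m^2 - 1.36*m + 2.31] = -8.22*m - 1.36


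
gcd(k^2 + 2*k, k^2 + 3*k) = k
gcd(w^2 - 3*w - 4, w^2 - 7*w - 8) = w + 1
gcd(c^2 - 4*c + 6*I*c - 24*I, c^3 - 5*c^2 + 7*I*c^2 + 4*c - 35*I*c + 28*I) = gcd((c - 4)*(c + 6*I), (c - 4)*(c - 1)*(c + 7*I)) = c - 4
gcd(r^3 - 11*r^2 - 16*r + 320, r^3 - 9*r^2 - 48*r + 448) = r^2 - 16*r + 64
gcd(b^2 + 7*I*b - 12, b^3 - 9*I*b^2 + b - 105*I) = b + 3*I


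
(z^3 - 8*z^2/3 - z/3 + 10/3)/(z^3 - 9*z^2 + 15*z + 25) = (3*z^2 - 11*z + 10)/(3*(z^2 - 10*z + 25))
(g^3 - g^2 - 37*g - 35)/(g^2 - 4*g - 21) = (g^2 + 6*g + 5)/(g + 3)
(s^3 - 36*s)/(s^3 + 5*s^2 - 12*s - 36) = s*(s - 6)/(s^2 - s - 6)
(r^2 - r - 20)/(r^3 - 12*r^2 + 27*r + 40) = (r + 4)/(r^2 - 7*r - 8)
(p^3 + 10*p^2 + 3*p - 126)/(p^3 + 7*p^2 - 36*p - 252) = (p - 3)/(p - 6)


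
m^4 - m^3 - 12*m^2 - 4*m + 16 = (m - 4)*(m - 1)*(m + 2)^2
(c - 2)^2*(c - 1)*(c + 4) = c^4 - c^3 - 12*c^2 + 28*c - 16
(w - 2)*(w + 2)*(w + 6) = w^3 + 6*w^2 - 4*w - 24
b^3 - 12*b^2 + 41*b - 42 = (b - 7)*(b - 3)*(b - 2)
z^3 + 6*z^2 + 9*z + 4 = (z + 1)^2*(z + 4)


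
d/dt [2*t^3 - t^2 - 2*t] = 6*t^2 - 2*t - 2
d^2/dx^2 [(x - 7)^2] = 2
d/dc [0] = 0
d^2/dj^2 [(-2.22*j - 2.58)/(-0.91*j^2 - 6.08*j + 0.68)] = ((1.82*j + 6.08)*(2.22*j + 2.58)*(3.64*j + 12.16) - (12.1212*j + 31.6908)*(0.91*j^2 + 6.08*j - 0.68))/(0.91*j^2 + 6.08*j - 0.68)^3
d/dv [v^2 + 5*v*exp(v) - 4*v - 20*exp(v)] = 5*v*exp(v) + 2*v - 15*exp(v) - 4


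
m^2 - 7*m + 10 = (m - 5)*(m - 2)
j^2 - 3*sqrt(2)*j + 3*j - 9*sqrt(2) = (j + 3)*(j - 3*sqrt(2))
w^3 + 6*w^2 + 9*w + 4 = (w + 1)^2*(w + 4)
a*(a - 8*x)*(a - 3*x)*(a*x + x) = a^4*x - 11*a^3*x^2 + a^3*x + 24*a^2*x^3 - 11*a^2*x^2 + 24*a*x^3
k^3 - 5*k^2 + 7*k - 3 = (k - 3)*(k - 1)^2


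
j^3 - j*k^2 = j*(j - k)*(j + k)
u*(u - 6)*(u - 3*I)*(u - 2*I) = u^4 - 6*u^3 - 5*I*u^3 - 6*u^2 + 30*I*u^2 + 36*u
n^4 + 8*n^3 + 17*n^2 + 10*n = n*(n + 1)*(n + 2)*(n + 5)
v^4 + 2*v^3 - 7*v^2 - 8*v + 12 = (v - 2)*(v - 1)*(v + 2)*(v + 3)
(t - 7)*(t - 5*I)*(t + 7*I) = t^3 - 7*t^2 + 2*I*t^2 + 35*t - 14*I*t - 245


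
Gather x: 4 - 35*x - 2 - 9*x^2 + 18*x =-9*x^2 - 17*x + 2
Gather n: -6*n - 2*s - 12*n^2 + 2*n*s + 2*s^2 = -12*n^2 + n*(2*s - 6) + 2*s^2 - 2*s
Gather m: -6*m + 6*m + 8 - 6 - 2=0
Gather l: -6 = -6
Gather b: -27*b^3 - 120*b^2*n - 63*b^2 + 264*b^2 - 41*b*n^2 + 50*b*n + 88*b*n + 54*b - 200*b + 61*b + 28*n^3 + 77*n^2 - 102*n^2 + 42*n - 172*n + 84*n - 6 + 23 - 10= -27*b^3 + b^2*(201 - 120*n) + b*(-41*n^2 + 138*n - 85) + 28*n^3 - 25*n^2 - 46*n + 7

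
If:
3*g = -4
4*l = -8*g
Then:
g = -4/3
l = 8/3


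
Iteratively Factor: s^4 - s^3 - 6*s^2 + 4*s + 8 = (s + 1)*(s^3 - 2*s^2 - 4*s + 8) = (s + 1)*(s + 2)*(s^2 - 4*s + 4) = (s - 2)*(s + 1)*(s + 2)*(s - 2)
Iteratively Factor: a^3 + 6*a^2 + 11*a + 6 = (a + 1)*(a^2 + 5*a + 6) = (a + 1)*(a + 3)*(a + 2)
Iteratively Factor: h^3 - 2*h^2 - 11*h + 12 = (h - 4)*(h^2 + 2*h - 3) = (h - 4)*(h - 1)*(h + 3)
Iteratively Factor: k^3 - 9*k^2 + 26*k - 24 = (k - 4)*(k^2 - 5*k + 6) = (k - 4)*(k - 3)*(k - 2)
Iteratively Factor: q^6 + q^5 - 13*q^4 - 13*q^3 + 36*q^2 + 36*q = (q - 3)*(q^5 + 4*q^4 - q^3 - 16*q^2 - 12*q) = (q - 3)*(q + 3)*(q^4 + q^3 - 4*q^2 - 4*q) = (q - 3)*(q + 2)*(q + 3)*(q^3 - q^2 - 2*q) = q*(q - 3)*(q + 2)*(q + 3)*(q^2 - q - 2) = q*(q - 3)*(q - 2)*(q + 2)*(q + 3)*(q + 1)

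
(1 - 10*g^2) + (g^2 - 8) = -9*g^2 - 7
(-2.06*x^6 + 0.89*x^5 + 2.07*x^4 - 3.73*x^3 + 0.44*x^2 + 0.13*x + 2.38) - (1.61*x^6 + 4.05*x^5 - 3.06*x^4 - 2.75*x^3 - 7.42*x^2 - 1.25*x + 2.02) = -3.67*x^6 - 3.16*x^5 + 5.13*x^4 - 0.98*x^3 + 7.86*x^2 + 1.38*x + 0.36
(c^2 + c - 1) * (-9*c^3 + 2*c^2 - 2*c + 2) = -9*c^5 - 7*c^4 + 9*c^3 - 2*c^2 + 4*c - 2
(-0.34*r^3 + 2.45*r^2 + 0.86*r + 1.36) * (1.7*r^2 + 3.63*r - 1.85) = -0.578*r^5 + 2.9308*r^4 + 10.9845*r^3 + 0.9013*r^2 + 3.3458*r - 2.516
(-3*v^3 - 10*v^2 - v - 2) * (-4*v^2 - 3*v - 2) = 12*v^5 + 49*v^4 + 40*v^3 + 31*v^2 + 8*v + 4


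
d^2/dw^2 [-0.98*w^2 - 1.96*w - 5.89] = -1.96000000000000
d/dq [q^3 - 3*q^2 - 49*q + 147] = 3*q^2 - 6*q - 49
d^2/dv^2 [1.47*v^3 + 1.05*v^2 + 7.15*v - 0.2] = 8.82*v + 2.1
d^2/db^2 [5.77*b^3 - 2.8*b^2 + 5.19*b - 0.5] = 34.62*b - 5.6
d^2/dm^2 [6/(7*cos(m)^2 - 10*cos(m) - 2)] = 3*(392*sin(m)^4 - 508*sin(m)^2 + 485*cos(m) - 105*cos(3*m) - 340)/(7*sin(m)^2 + 10*cos(m) - 5)^3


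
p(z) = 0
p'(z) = 0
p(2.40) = 0.00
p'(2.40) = 0.00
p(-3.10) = 0.00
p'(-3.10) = 0.00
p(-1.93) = 0.00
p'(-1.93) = 0.00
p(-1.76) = 0.00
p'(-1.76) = 0.00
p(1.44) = 0.00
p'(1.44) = 0.00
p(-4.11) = 0.00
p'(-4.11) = 0.00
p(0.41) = 0.00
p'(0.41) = 0.00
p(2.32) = 0.00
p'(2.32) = 0.00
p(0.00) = 0.00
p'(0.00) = 0.00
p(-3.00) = 0.00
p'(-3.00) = 0.00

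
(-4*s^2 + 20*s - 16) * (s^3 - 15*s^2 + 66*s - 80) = -4*s^5 + 80*s^4 - 580*s^3 + 1880*s^2 - 2656*s + 1280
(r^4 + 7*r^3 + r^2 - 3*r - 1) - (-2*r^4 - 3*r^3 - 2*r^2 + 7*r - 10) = 3*r^4 + 10*r^3 + 3*r^2 - 10*r + 9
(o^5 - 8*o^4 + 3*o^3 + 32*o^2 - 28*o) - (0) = o^5 - 8*o^4 + 3*o^3 + 32*o^2 - 28*o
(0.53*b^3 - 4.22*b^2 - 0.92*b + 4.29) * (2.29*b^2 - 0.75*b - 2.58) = 1.2137*b^5 - 10.0613*b^4 - 0.309200000000001*b^3 + 21.4017*b^2 - 0.8439*b - 11.0682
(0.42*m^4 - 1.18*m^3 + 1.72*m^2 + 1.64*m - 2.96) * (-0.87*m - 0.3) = -0.3654*m^5 + 0.9006*m^4 - 1.1424*m^3 - 1.9428*m^2 + 2.0832*m + 0.888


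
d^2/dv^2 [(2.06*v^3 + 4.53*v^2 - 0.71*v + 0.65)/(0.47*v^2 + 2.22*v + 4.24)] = (-8.88178419700125e-16*v^5 + 3.5527136788005e-15*v^4 + 2.32779000000004*v^3 + 63.039414*v^2 + 234.761724*v + 180.059512)/(0.103823*v^6 + 1.471194*v^5 + 9.758892*v^4 + 37.485144*v^3 + 88.037664*v^2 + 119.730816*v + 76.225024)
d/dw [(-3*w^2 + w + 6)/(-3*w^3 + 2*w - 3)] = ((6*w - 1)*(3*w^3 - 2*w + 3) + (9*w^2 - 2)*(-3*w^2 + w + 6))/(3*w^3 - 2*w + 3)^2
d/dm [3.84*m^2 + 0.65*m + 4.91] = 7.68*m + 0.65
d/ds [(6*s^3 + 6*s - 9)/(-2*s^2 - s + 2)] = 3*(-4*s^4 - 4*s^3 + 16*s^2 - 12*s + 1)/(4*s^4 + 4*s^3 - 7*s^2 - 4*s + 4)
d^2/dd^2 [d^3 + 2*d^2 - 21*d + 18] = 6*d + 4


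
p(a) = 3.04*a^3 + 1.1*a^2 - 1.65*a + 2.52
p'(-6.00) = 313.47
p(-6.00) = -604.62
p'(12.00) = 1338.03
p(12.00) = 5394.24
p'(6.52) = 400.39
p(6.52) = 881.11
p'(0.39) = 0.60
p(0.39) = 2.22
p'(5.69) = 306.14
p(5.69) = 588.77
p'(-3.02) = 74.88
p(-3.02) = -66.20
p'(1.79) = 31.51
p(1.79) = 20.53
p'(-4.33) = 159.81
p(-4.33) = -216.51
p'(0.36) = 0.32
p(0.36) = 2.21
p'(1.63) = 26.17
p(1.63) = 15.92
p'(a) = 9.12*a^2 + 2.2*a - 1.65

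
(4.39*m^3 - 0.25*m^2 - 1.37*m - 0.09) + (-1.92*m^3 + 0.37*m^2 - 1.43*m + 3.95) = 2.47*m^3 + 0.12*m^2 - 2.8*m + 3.86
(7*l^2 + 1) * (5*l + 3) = 35*l^3 + 21*l^2 + 5*l + 3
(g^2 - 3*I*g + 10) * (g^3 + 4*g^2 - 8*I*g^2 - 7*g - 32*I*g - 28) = g^5 + 4*g^4 - 11*I*g^4 - 21*g^3 - 44*I*g^3 - 84*g^2 - 59*I*g^2 - 70*g - 236*I*g - 280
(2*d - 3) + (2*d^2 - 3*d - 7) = 2*d^2 - d - 10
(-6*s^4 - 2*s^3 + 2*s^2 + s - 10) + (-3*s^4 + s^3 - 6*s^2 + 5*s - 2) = -9*s^4 - s^3 - 4*s^2 + 6*s - 12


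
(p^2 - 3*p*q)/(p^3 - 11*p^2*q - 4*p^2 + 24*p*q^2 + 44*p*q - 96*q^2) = p/(p^2 - 8*p*q - 4*p + 32*q)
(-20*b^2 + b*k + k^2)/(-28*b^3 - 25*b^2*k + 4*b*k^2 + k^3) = (5*b + k)/(7*b^2 + 8*b*k + k^2)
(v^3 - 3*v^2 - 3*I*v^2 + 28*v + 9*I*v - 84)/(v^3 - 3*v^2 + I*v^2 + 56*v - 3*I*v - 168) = (v + 4*I)/(v + 8*I)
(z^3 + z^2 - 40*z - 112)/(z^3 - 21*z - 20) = (z^2 - 3*z - 28)/(z^2 - 4*z - 5)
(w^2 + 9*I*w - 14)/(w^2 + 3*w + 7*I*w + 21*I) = (w + 2*I)/(w + 3)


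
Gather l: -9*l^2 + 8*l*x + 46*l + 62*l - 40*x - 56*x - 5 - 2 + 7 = -9*l^2 + l*(8*x + 108) - 96*x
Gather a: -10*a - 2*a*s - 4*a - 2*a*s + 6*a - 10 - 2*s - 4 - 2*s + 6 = a*(-4*s - 8) - 4*s - 8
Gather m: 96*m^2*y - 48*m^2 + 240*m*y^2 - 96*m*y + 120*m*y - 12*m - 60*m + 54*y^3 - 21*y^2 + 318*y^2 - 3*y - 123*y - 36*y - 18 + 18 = m^2*(96*y - 48) + m*(240*y^2 + 24*y - 72) + 54*y^3 + 297*y^2 - 162*y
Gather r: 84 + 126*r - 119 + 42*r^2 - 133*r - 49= 42*r^2 - 7*r - 84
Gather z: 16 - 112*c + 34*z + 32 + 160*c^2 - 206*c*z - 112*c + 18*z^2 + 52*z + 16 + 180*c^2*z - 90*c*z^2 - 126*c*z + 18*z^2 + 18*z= 160*c^2 - 224*c + z^2*(36 - 90*c) + z*(180*c^2 - 332*c + 104) + 64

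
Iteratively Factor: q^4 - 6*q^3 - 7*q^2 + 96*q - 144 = (q - 4)*(q^3 - 2*q^2 - 15*q + 36) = (q - 4)*(q - 3)*(q^2 + q - 12) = (q - 4)*(q - 3)^2*(q + 4)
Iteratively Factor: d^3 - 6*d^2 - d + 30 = (d + 2)*(d^2 - 8*d + 15) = (d - 5)*(d + 2)*(d - 3)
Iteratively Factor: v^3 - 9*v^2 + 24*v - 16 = (v - 1)*(v^2 - 8*v + 16) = (v - 4)*(v - 1)*(v - 4)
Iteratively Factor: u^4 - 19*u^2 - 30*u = (u + 3)*(u^3 - 3*u^2 - 10*u) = (u + 2)*(u + 3)*(u^2 - 5*u) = (u - 5)*(u + 2)*(u + 3)*(u)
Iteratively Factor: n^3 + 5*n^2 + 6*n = (n + 3)*(n^2 + 2*n) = n*(n + 3)*(n + 2)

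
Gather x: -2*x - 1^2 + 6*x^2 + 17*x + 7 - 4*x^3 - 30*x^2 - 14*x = -4*x^3 - 24*x^2 + x + 6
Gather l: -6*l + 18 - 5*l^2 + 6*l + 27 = 45 - 5*l^2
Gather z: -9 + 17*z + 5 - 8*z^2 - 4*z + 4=-8*z^2 + 13*z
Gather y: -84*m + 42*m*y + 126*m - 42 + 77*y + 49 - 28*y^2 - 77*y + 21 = 42*m*y + 42*m - 28*y^2 + 28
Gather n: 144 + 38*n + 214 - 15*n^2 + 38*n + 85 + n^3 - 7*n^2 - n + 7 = n^3 - 22*n^2 + 75*n + 450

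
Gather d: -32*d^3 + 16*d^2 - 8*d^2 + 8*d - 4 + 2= -32*d^3 + 8*d^2 + 8*d - 2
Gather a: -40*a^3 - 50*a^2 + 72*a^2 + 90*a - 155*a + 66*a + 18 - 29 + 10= -40*a^3 + 22*a^2 + a - 1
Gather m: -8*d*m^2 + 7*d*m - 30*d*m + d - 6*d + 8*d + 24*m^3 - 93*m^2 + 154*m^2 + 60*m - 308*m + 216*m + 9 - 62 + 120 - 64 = 3*d + 24*m^3 + m^2*(61 - 8*d) + m*(-23*d - 32) + 3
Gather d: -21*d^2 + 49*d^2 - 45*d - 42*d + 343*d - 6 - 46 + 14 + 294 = 28*d^2 + 256*d + 256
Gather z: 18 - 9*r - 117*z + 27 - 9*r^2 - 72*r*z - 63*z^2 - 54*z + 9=-9*r^2 - 9*r - 63*z^2 + z*(-72*r - 171) + 54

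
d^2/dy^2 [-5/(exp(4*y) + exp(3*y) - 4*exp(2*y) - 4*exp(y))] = 5*((exp(3*y) + exp(2*y) - 4*exp(y) - 4)*(16*exp(3*y) + 9*exp(2*y) - 16*exp(y) - 4) - 2*(4*exp(3*y) + 3*exp(2*y) - 8*exp(y) - 4)^2)*exp(-y)/(exp(3*y) + exp(2*y) - 4*exp(y) - 4)^3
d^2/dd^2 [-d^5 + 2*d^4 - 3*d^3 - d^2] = -20*d^3 + 24*d^2 - 18*d - 2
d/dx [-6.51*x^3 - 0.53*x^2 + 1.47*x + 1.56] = -19.53*x^2 - 1.06*x + 1.47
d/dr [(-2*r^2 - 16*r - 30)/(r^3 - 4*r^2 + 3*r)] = 2*(r^4 + 16*r^3 + 10*r^2 - 120*r + 45)/(r^2*(r^4 - 8*r^3 + 22*r^2 - 24*r + 9))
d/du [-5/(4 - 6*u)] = -15/(2*(3*u - 2)^2)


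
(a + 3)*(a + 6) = a^2 + 9*a + 18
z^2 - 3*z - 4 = (z - 4)*(z + 1)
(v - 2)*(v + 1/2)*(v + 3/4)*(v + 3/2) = v^4 + 3*v^3/4 - 13*v^2/4 - 63*v/16 - 9/8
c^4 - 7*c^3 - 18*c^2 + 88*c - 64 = (c - 8)*(c - 2)*(c - 1)*(c + 4)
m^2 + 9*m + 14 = (m + 2)*(m + 7)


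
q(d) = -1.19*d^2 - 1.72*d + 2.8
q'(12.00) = -30.28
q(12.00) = -189.20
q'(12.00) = -30.28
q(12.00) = -189.20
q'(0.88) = -3.81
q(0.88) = 0.36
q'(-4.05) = 7.92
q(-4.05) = -9.75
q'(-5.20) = 10.66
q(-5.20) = -20.43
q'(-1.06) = 0.80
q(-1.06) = 3.29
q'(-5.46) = 11.27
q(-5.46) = -23.28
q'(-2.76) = 4.85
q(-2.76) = -1.52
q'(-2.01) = 3.06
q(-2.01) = 1.45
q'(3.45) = -9.93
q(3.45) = -17.30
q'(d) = -2.38*d - 1.72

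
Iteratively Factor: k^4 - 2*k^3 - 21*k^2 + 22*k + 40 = (k - 2)*(k^3 - 21*k - 20) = (k - 2)*(k + 1)*(k^2 - k - 20) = (k - 5)*(k - 2)*(k + 1)*(k + 4)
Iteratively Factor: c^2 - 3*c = (c - 3)*(c)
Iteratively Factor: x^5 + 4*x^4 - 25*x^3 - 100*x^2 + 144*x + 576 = (x + 3)*(x^4 + x^3 - 28*x^2 - 16*x + 192) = (x + 3)*(x + 4)*(x^3 - 3*x^2 - 16*x + 48) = (x - 3)*(x + 3)*(x + 4)*(x^2 - 16) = (x - 4)*(x - 3)*(x + 3)*(x + 4)*(x + 4)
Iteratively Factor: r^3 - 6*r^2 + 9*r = (r - 3)*(r^2 - 3*r) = r*(r - 3)*(r - 3)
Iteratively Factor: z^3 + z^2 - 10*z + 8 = (z - 2)*(z^2 + 3*z - 4) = (z - 2)*(z + 4)*(z - 1)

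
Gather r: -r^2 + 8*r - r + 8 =-r^2 + 7*r + 8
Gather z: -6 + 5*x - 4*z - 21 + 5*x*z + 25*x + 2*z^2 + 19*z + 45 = 30*x + 2*z^2 + z*(5*x + 15) + 18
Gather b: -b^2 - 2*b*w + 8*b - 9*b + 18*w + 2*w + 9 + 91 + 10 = -b^2 + b*(-2*w - 1) + 20*w + 110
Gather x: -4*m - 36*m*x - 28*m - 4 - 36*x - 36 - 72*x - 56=-32*m + x*(-36*m - 108) - 96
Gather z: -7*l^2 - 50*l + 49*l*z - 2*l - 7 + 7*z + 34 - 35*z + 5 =-7*l^2 - 52*l + z*(49*l - 28) + 32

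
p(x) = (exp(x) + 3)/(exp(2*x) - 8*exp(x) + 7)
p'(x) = (exp(x) + 3)*(-2*exp(2*x) + 8*exp(x))/(exp(2*x) - 8*exp(x) + 7)^2 + exp(x)/(exp(2*x) - 8*exp(x) + 7)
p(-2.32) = 0.50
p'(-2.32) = 0.08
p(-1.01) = 0.80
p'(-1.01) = 0.59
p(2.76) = 0.14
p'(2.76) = -0.29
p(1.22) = -0.74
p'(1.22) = -0.04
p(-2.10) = 0.52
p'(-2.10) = 0.10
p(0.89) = -0.83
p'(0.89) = 0.59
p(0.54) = -1.25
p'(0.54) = 2.13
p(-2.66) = 0.48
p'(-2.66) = 0.05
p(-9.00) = 0.43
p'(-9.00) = 0.00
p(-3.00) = 0.46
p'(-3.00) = 0.04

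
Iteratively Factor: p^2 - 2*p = (p - 2)*(p)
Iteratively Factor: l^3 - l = (l - 1)*(l^2 + l) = l*(l - 1)*(l + 1)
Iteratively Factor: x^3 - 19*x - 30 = (x - 5)*(x^2 + 5*x + 6) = (x - 5)*(x + 3)*(x + 2)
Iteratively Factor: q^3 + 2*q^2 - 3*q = (q - 1)*(q^2 + 3*q) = q*(q - 1)*(q + 3)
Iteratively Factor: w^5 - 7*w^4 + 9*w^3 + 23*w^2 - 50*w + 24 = (w - 4)*(w^4 - 3*w^3 - 3*w^2 + 11*w - 6) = (w - 4)*(w - 1)*(w^3 - 2*w^2 - 5*w + 6) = (w - 4)*(w - 1)^2*(w^2 - w - 6) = (w - 4)*(w - 3)*(w - 1)^2*(w + 2)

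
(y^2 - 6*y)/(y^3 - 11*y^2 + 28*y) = (y - 6)/(y^2 - 11*y + 28)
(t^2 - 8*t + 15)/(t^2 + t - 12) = (t - 5)/(t + 4)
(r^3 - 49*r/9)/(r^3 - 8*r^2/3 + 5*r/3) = (9*r^2 - 49)/(3*(3*r^2 - 8*r + 5))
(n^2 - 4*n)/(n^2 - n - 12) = n/(n + 3)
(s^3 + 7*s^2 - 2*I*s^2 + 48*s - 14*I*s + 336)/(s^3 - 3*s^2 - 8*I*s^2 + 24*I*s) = (s^2 + s*(7 + 6*I) + 42*I)/(s*(s - 3))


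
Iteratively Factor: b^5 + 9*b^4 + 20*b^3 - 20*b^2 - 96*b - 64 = (b + 1)*(b^4 + 8*b^3 + 12*b^2 - 32*b - 64) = (b - 2)*(b + 1)*(b^3 + 10*b^2 + 32*b + 32) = (b - 2)*(b + 1)*(b + 2)*(b^2 + 8*b + 16) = (b - 2)*(b + 1)*(b + 2)*(b + 4)*(b + 4)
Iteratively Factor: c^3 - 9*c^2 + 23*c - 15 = (c - 5)*(c^2 - 4*c + 3) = (c - 5)*(c - 1)*(c - 3)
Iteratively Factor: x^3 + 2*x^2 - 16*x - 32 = (x + 4)*(x^2 - 2*x - 8) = (x + 2)*(x + 4)*(x - 4)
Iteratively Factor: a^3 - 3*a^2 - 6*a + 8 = (a + 2)*(a^2 - 5*a + 4) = (a - 4)*(a + 2)*(a - 1)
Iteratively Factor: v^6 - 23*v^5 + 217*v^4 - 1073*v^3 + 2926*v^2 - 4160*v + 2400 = (v - 5)*(v^5 - 18*v^4 + 127*v^3 - 438*v^2 + 736*v - 480) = (v - 5)*(v - 4)*(v^4 - 14*v^3 + 71*v^2 - 154*v + 120) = (v - 5)^2*(v - 4)*(v^3 - 9*v^2 + 26*v - 24) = (v - 5)^2*(v - 4)*(v - 2)*(v^2 - 7*v + 12) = (v - 5)^2*(v - 4)*(v - 3)*(v - 2)*(v - 4)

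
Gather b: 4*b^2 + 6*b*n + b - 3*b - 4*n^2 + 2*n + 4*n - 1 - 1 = 4*b^2 + b*(6*n - 2) - 4*n^2 + 6*n - 2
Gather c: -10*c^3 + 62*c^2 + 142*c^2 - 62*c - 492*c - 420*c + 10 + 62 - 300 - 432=-10*c^3 + 204*c^2 - 974*c - 660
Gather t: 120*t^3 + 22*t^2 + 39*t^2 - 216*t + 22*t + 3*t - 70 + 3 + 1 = 120*t^3 + 61*t^2 - 191*t - 66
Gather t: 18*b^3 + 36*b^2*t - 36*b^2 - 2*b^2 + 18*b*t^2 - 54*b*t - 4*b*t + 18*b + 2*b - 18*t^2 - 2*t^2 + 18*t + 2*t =18*b^3 - 38*b^2 + 20*b + t^2*(18*b - 20) + t*(36*b^2 - 58*b + 20)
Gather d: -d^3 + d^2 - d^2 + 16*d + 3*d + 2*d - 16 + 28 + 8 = -d^3 + 21*d + 20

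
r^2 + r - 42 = (r - 6)*(r + 7)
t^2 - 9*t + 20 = (t - 5)*(t - 4)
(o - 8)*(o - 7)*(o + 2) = o^3 - 13*o^2 + 26*o + 112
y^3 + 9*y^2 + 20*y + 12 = (y + 1)*(y + 2)*(y + 6)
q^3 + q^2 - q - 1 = (q - 1)*(q + 1)^2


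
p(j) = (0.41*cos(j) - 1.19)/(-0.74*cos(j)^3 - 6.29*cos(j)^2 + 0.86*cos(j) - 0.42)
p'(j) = (0.41*cos(j) - 1.19)*(-2.22*sin(j)*cos(j)^2 - 12.58*sin(j)*cos(j) + 0.86*sin(j))/(-0.74*cos(j)^3 - 6.29*cos(j)^2 + 0.86*cos(j) - 0.42)^2 - 0.41*sin(j)/(-0.74*cos(j)^3 - 6.29*cos(j)^2 + 0.86*cos(j) - 0.42)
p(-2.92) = 0.24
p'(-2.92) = 0.08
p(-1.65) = 2.32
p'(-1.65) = 7.30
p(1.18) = 0.99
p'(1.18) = 4.08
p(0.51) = 0.17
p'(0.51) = 0.24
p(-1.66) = 2.25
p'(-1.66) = 7.30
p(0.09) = 0.12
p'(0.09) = 0.03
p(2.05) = 0.66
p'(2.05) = -1.57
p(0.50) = 0.17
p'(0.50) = 0.23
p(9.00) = 0.27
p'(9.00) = -0.17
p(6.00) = 0.13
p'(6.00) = -0.10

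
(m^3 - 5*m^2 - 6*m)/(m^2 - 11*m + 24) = m*(m^2 - 5*m - 6)/(m^2 - 11*m + 24)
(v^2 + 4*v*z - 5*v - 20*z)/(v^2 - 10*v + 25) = (v + 4*z)/(v - 5)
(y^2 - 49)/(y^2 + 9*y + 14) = (y - 7)/(y + 2)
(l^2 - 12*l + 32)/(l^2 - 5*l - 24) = (l - 4)/(l + 3)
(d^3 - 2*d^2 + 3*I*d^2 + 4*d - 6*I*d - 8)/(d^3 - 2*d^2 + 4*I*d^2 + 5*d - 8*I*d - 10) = (d + 4*I)/(d + 5*I)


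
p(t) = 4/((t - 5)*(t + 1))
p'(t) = -4/((t - 5)*(t + 1)^2) - 4/((t - 5)^2*(t + 1))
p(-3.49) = 0.19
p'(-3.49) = 0.10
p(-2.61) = 0.33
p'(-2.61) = 0.25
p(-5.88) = 0.08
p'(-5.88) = 0.02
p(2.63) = -0.46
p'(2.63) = -0.07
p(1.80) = -0.45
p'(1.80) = 0.02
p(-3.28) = 0.21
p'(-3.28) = 0.12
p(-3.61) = 0.18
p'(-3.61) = 0.09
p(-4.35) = 0.13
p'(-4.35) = 0.05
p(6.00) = 0.57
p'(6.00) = -0.65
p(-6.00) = 0.07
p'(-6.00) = 0.02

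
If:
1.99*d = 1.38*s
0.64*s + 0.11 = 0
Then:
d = -0.12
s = -0.17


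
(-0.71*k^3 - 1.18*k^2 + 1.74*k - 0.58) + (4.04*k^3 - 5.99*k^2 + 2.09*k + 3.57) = 3.33*k^3 - 7.17*k^2 + 3.83*k + 2.99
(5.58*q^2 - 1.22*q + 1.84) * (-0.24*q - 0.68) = -1.3392*q^3 - 3.5016*q^2 + 0.388*q - 1.2512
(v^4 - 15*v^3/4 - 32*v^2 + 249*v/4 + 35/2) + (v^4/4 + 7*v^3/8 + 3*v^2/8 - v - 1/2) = 5*v^4/4 - 23*v^3/8 - 253*v^2/8 + 245*v/4 + 17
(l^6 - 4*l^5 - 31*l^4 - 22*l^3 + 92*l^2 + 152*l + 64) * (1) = l^6 - 4*l^5 - 31*l^4 - 22*l^3 + 92*l^2 + 152*l + 64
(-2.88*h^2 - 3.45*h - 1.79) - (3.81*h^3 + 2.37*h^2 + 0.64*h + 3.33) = -3.81*h^3 - 5.25*h^2 - 4.09*h - 5.12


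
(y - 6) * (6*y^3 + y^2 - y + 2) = 6*y^4 - 35*y^3 - 7*y^2 + 8*y - 12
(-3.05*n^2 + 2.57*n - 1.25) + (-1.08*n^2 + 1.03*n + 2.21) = -4.13*n^2 + 3.6*n + 0.96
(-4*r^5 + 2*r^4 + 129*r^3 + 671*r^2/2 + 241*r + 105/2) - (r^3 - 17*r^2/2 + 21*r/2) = -4*r^5 + 2*r^4 + 128*r^3 + 344*r^2 + 461*r/2 + 105/2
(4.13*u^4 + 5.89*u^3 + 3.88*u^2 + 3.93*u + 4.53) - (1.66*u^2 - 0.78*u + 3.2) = 4.13*u^4 + 5.89*u^3 + 2.22*u^2 + 4.71*u + 1.33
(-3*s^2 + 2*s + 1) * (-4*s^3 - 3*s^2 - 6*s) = 12*s^5 + s^4 + 8*s^3 - 15*s^2 - 6*s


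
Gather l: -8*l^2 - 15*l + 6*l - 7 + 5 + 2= -8*l^2 - 9*l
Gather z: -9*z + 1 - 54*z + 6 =7 - 63*z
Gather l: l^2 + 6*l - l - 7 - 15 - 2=l^2 + 5*l - 24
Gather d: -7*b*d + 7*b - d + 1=7*b + d*(-7*b - 1) + 1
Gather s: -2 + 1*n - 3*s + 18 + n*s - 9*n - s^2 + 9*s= -8*n - s^2 + s*(n + 6) + 16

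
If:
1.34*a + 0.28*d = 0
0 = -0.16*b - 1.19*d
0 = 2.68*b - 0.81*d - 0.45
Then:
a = 0.00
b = 0.16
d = -0.02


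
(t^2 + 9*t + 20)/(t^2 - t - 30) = (t + 4)/(t - 6)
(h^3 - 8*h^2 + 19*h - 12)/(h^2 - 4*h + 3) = h - 4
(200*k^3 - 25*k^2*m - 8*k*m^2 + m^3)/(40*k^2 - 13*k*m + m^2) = 5*k + m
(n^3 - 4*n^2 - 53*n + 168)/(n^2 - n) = (n^3 - 4*n^2 - 53*n + 168)/(n*(n - 1))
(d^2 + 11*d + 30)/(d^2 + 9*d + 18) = (d + 5)/(d + 3)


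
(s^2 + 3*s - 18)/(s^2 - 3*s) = (s + 6)/s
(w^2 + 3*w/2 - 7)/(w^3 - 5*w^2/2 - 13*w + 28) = 1/(w - 4)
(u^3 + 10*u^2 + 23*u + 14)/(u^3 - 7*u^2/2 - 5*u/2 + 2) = 2*(u^2 + 9*u + 14)/(2*u^2 - 9*u + 4)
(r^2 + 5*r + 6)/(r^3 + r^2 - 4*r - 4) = (r + 3)/(r^2 - r - 2)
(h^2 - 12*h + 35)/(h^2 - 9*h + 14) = (h - 5)/(h - 2)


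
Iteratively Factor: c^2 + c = (c)*(c + 1)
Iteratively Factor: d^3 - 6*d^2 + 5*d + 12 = (d - 4)*(d^2 - 2*d - 3) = (d - 4)*(d + 1)*(d - 3)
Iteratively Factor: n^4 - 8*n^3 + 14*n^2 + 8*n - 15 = (n - 5)*(n^3 - 3*n^2 - n + 3) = (n - 5)*(n - 1)*(n^2 - 2*n - 3) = (n - 5)*(n - 3)*(n - 1)*(n + 1)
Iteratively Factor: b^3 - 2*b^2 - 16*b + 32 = (b - 2)*(b^2 - 16) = (b - 4)*(b - 2)*(b + 4)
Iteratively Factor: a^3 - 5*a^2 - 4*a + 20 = (a + 2)*(a^2 - 7*a + 10) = (a - 2)*(a + 2)*(a - 5)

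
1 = 1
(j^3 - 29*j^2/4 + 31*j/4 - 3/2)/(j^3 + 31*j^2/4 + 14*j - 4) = (j^2 - 7*j + 6)/(j^2 + 8*j + 16)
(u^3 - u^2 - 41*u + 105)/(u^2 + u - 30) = (u^2 + 4*u - 21)/(u + 6)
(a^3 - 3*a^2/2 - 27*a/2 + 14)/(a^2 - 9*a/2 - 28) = (a^2 - 5*a + 4)/(a - 8)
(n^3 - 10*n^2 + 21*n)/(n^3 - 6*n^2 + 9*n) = (n - 7)/(n - 3)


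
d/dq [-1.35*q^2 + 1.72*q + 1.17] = 1.72 - 2.7*q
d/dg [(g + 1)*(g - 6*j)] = 2*g - 6*j + 1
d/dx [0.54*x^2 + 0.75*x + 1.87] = 1.08*x + 0.75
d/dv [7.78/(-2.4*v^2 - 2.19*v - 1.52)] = (37.344*v + 17.0382)/(2.4*v^2 + 2.19*v + 1.52)^2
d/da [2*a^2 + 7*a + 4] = 4*a + 7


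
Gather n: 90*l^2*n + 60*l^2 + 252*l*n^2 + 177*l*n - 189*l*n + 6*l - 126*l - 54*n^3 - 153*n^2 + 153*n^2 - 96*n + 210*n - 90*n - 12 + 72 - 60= 60*l^2 + 252*l*n^2 - 120*l - 54*n^3 + n*(90*l^2 - 12*l + 24)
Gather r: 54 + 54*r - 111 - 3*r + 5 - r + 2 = 50*r - 50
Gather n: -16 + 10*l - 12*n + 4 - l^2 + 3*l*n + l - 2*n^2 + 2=-l^2 + 11*l - 2*n^2 + n*(3*l - 12) - 10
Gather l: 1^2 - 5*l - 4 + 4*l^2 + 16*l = 4*l^2 + 11*l - 3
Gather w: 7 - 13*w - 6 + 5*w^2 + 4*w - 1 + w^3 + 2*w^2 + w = w^3 + 7*w^2 - 8*w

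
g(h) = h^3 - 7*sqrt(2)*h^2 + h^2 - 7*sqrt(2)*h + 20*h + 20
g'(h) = 3*h^2 - 14*sqrt(2)*h + 2*h - 7*sqrt(2) + 20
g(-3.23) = -139.17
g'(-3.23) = 98.89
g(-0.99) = 0.31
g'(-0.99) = 30.66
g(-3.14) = -130.42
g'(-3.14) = 95.57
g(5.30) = -27.58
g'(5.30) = 0.04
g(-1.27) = -9.23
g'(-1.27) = 37.54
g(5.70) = -26.38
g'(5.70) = 6.12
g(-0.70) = 8.23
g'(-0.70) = 24.03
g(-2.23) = -57.87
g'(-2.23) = 64.71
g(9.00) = 119.05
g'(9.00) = 92.91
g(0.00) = 20.00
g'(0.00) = 10.10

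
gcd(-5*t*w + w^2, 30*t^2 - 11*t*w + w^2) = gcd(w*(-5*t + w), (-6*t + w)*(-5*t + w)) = 5*t - w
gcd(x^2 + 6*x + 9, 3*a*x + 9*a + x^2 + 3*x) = x + 3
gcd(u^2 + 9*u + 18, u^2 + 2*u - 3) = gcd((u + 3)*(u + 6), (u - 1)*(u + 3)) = u + 3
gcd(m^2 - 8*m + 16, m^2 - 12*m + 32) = m - 4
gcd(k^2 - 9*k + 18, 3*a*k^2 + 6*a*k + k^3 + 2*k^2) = 1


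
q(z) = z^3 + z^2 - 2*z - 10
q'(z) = 3*z^2 + 2*z - 2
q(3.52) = 38.96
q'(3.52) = 42.21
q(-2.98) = -21.62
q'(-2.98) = 18.68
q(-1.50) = -8.12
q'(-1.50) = 1.75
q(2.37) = 4.19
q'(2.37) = 19.59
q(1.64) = -6.18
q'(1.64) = 9.35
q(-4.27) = -61.08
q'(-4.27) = 44.16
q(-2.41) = -13.37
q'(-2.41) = 10.60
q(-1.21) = -7.89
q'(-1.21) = -0.03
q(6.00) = 230.00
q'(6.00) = 118.00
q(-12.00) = -1570.00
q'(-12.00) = 406.00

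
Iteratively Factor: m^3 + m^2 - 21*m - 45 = (m + 3)*(m^2 - 2*m - 15) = (m + 3)^2*(m - 5)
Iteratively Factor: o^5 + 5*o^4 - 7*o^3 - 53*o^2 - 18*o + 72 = (o + 4)*(o^4 + o^3 - 11*o^2 - 9*o + 18) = (o + 3)*(o + 4)*(o^3 - 2*o^2 - 5*o + 6) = (o + 2)*(o + 3)*(o + 4)*(o^2 - 4*o + 3) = (o - 1)*(o + 2)*(o + 3)*(o + 4)*(o - 3)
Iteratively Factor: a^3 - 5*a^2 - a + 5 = (a + 1)*(a^2 - 6*a + 5) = (a - 1)*(a + 1)*(a - 5)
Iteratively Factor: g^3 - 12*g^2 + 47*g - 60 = (g - 4)*(g^2 - 8*g + 15) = (g - 4)*(g - 3)*(g - 5)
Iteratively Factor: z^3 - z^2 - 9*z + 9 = (z - 3)*(z^2 + 2*z - 3) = (z - 3)*(z + 3)*(z - 1)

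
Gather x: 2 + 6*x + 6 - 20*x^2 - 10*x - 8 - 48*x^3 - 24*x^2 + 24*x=-48*x^3 - 44*x^2 + 20*x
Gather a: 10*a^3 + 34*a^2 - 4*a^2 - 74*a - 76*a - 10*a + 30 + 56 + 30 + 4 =10*a^3 + 30*a^2 - 160*a + 120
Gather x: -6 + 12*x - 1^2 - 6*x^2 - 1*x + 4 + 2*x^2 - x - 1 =-4*x^2 + 10*x - 4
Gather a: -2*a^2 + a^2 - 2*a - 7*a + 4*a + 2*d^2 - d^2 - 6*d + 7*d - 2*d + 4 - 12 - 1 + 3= -a^2 - 5*a + d^2 - d - 6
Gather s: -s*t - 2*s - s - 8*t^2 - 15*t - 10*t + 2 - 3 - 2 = s*(-t - 3) - 8*t^2 - 25*t - 3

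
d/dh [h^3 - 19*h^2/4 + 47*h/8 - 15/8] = 3*h^2 - 19*h/2 + 47/8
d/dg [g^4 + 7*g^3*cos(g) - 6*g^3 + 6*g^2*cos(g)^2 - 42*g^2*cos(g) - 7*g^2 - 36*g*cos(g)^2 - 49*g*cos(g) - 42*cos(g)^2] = -7*g^3*sin(g) + 4*g^3 + 42*g^2*sin(g) - 6*g^2*sin(2*g) + 21*g^2*cos(g) - 18*g^2 + 49*g*sin(g) + 36*g*sin(2*g) + 12*g*cos(g)^2 - 84*g*cos(g) - 14*g + 42*sin(2*g) - 36*cos(g)^2 - 49*cos(g)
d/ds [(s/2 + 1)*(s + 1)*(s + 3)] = 3*s^2/2 + 6*s + 11/2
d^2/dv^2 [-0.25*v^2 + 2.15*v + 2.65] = -0.500000000000000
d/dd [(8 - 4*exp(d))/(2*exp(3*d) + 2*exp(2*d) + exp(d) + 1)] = 4*((exp(d) - 2)*(6*exp(2*d) + 4*exp(d) + 1) - 2*exp(3*d) - 2*exp(2*d) - exp(d) - 1)*exp(d)/(2*exp(3*d) + 2*exp(2*d) + exp(d) + 1)^2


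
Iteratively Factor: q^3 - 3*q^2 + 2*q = (q - 2)*(q^2 - q) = q*(q - 2)*(q - 1)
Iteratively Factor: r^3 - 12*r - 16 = (r + 2)*(r^2 - 2*r - 8) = (r + 2)^2*(r - 4)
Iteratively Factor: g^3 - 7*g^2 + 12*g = (g - 4)*(g^2 - 3*g) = (g - 4)*(g - 3)*(g)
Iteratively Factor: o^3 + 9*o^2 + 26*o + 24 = (o + 2)*(o^2 + 7*o + 12) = (o + 2)*(o + 3)*(o + 4)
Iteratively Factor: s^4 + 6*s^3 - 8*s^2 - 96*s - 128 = (s + 2)*(s^3 + 4*s^2 - 16*s - 64) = (s - 4)*(s + 2)*(s^2 + 8*s + 16) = (s - 4)*(s + 2)*(s + 4)*(s + 4)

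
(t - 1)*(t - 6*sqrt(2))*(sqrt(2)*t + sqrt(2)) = sqrt(2)*t^3 - 12*t^2 - sqrt(2)*t + 12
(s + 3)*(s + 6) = s^2 + 9*s + 18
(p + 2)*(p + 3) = p^2 + 5*p + 6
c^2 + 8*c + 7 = (c + 1)*(c + 7)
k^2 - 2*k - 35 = (k - 7)*(k + 5)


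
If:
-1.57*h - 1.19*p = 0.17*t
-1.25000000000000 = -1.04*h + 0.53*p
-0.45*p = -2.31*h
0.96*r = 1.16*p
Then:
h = -0.74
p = -3.82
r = -4.61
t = 33.59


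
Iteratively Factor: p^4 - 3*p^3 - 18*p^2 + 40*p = (p)*(p^3 - 3*p^2 - 18*p + 40) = p*(p + 4)*(p^2 - 7*p + 10) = p*(p - 2)*(p + 4)*(p - 5)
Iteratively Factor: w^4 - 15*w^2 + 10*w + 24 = (w + 4)*(w^3 - 4*w^2 + w + 6) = (w - 3)*(w + 4)*(w^2 - w - 2) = (w - 3)*(w + 1)*(w + 4)*(w - 2)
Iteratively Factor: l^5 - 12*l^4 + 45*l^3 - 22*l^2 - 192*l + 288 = (l - 3)*(l^4 - 9*l^3 + 18*l^2 + 32*l - 96) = (l - 3)^2*(l^3 - 6*l^2 + 32) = (l - 4)*(l - 3)^2*(l^2 - 2*l - 8) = (l - 4)*(l - 3)^2*(l + 2)*(l - 4)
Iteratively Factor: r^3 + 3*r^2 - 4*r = (r)*(r^2 + 3*r - 4) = r*(r - 1)*(r + 4)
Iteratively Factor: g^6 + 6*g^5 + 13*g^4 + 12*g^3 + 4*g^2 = (g + 2)*(g^5 + 4*g^4 + 5*g^3 + 2*g^2) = (g + 1)*(g + 2)*(g^4 + 3*g^3 + 2*g^2) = (g + 1)*(g + 2)^2*(g^3 + g^2) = g*(g + 1)*(g + 2)^2*(g^2 + g) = g^2*(g + 1)*(g + 2)^2*(g + 1)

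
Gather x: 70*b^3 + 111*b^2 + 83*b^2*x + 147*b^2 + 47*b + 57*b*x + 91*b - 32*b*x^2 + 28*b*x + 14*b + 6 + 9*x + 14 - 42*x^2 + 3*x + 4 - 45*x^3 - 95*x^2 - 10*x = 70*b^3 + 258*b^2 + 152*b - 45*x^3 + x^2*(-32*b - 137) + x*(83*b^2 + 85*b + 2) + 24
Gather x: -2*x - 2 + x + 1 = -x - 1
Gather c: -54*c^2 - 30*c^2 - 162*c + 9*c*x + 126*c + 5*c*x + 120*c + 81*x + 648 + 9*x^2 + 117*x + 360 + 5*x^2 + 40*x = -84*c^2 + c*(14*x + 84) + 14*x^2 + 238*x + 1008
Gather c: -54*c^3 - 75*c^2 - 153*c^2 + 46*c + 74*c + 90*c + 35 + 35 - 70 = -54*c^3 - 228*c^2 + 210*c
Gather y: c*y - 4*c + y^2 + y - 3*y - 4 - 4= -4*c + y^2 + y*(c - 2) - 8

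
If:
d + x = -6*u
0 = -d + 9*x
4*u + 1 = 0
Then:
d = 27/20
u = -1/4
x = 3/20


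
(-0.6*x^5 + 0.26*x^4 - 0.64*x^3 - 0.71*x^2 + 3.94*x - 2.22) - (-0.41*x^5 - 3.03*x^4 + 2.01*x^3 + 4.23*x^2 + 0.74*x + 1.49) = -0.19*x^5 + 3.29*x^4 - 2.65*x^3 - 4.94*x^2 + 3.2*x - 3.71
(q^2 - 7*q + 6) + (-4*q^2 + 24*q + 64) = -3*q^2 + 17*q + 70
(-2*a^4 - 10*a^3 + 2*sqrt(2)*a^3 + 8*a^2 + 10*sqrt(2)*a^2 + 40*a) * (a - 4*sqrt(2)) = -2*a^5 - 10*a^4 + 10*sqrt(2)*a^4 - 8*a^3 + 50*sqrt(2)*a^3 - 32*sqrt(2)*a^2 - 40*a^2 - 160*sqrt(2)*a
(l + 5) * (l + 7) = l^2 + 12*l + 35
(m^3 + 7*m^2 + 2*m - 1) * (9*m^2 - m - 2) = 9*m^5 + 62*m^4 + 9*m^3 - 25*m^2 - 3*m + 2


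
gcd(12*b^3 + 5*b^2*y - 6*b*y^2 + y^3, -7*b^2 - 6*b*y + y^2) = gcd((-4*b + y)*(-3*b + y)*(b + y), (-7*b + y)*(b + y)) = b + y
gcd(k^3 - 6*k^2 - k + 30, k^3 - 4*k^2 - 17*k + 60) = k^2 - 8*k + 15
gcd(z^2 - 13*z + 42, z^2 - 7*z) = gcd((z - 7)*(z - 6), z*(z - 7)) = z - 7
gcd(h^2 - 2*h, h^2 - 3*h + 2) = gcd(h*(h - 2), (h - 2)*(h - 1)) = h - 2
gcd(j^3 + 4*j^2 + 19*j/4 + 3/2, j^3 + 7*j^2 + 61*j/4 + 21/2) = j^2 + 7*j/2 + 3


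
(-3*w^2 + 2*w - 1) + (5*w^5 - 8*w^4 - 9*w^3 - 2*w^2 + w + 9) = 5*w^5 - 8*w^4 - 9*w^3 - 5*w^2 + 3*w + 8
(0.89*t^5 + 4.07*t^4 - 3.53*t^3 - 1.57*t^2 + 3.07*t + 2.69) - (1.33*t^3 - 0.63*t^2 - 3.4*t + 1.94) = 0.89*t^5 + 4.07*t^4 - 4.86*t^3 - 0.94*t^2 + 6.47*t + 0.75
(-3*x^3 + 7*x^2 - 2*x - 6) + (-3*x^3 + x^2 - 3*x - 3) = -6*x^3 + 8*x^2 - 5*x - 9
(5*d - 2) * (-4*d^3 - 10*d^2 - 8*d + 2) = -20*d^4 - 42*d^3 - 20*d^2 + 26*d - 4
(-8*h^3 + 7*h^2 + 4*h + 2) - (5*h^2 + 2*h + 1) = -8*h^3 + 2*h^2 + 2*h + 1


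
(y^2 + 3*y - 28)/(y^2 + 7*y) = (y - 4)/y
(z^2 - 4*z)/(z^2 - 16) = z/(z + 4)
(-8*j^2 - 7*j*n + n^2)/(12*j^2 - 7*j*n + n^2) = (-8*j^2 - 7*j*n + n^2)/(12*j^2 - 7*j*n + n^2)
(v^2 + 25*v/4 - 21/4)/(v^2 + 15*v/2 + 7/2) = (4*v - 3)/(2*(2*v + 1))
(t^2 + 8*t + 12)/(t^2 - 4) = (t + 6)/(t - 2)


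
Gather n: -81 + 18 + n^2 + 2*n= n^2 + 2*n - 63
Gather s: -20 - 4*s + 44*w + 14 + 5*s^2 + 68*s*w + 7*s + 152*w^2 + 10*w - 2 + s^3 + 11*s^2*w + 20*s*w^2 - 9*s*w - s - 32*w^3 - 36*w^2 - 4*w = s^3 + s^2*(11*w + 5) + s*(20*w^2 + 59*w + 2) - 32*w^3 + 116*w^2 + 50*w - 8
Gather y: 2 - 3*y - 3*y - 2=-6*y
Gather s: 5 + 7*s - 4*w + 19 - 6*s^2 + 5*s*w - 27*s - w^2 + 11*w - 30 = -6*s^2 + s*(5*w - 20) - w^2 + 7*w - 6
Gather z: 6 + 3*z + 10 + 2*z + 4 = 5*z + 20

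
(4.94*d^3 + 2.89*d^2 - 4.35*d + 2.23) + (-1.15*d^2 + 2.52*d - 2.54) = 4.94*d^3 + 1.74*d^2 - 1.83*d - 0.31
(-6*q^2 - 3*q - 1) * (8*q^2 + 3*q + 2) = -48*q^4 - 42*q^3 - 29*q^2 - 9*q - 2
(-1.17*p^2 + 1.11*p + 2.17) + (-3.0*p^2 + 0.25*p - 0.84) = -4.17*p^2 + 1.36*p + 1.33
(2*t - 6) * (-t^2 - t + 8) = -2*t^3 + 4*t^2 + 22*t - 48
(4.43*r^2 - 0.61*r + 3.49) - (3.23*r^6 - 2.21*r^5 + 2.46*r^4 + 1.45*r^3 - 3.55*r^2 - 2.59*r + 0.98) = -3.23*r^6 + 2.21*r^5 - 2.46*r^4 - 1.45*r^3 + 7.98*r^2 + 1.98*r + 2.51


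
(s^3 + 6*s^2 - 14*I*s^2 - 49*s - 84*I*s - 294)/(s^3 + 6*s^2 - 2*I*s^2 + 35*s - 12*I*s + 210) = (s - 7*I)/(s + 5*I)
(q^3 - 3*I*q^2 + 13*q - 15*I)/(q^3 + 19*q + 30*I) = (q - I)/(q + 2*I)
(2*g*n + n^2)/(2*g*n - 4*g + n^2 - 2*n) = n/(n - 2)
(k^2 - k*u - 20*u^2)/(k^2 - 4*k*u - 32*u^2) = (-k + 5*u)/(-k + 8*u)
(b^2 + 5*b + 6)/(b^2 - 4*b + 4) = (b^2 + 5*b + 6)/(b^2 - 4*b + 4)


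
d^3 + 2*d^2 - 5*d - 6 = (d - 2)*(d + 1)*(d + 3)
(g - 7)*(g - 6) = g^2 - 13*g + 42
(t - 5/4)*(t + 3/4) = t^2 - t/2 - 15/16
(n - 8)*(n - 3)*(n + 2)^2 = n^4 - 7*n^3 - 16*n^2 + 52*n + 96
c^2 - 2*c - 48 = (c - 8)*(c + 6)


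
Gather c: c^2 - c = c^2 - c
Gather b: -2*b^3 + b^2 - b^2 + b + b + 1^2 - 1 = -2*b^3 + 2*b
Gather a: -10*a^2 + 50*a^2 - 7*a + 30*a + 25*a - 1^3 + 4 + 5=40*a^2 + 48*a + 8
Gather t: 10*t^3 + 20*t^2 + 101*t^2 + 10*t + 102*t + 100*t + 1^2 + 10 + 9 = 10*t^3 + 121*t^2 + 212*t + 20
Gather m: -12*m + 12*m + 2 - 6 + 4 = 0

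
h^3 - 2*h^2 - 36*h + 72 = (h - 6)*(h - 2)*(h + 6)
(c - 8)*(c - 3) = c^2 - 11*c + 24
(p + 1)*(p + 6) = p^2 + 7*p + 6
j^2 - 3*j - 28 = (j - 7)*(j + 4)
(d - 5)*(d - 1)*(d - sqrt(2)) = d^3 - 6*d^2 - sqrt(2)*d^2 + 5*d + 6*sqrt(2)*d - 5*sqrt(2)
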